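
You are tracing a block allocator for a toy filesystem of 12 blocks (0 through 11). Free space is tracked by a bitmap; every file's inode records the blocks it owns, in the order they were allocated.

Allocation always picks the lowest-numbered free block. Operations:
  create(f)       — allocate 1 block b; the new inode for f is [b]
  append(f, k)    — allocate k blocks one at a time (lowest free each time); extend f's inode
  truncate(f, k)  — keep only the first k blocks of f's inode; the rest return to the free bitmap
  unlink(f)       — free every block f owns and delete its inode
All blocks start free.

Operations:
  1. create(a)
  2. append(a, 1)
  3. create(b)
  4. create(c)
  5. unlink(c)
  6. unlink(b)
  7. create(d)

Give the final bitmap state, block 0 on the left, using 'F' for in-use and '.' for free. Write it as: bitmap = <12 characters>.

[1] create(a) — a=0 (map F...........)
[2] append(a, 1) — a=0,1 (map FF..........)
[3] create(b) — a=0,1 b=2 (map FFF.........)
[4] create(c) — a=0,1 b=2 c=3 (map FFFF........)
[5] unlink(c) — a=0,1 b=2 (map FFF.........)
[6] unlink(b) — a=0,1 (map FF..........)
[7] create(d) — a=0,1 d=2 (map FFF.........)

bitmap = FFF.........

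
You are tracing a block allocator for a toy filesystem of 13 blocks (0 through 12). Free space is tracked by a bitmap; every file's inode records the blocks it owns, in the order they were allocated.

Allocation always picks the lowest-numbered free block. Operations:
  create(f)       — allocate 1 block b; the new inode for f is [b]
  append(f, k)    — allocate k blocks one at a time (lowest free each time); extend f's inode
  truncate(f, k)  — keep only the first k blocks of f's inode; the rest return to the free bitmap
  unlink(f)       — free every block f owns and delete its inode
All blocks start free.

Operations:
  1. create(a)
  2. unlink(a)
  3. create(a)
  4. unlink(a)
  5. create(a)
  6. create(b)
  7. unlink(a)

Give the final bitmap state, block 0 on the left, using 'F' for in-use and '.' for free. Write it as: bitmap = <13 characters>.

  1. create(a)  ⇒  F............  {a→[0]}
  2. unlink(a)  ⇒  .............  {}
  3. create(a)  ⇒  F............  {a→[0]}
  4. unlink(a)  ⇒  .............  {}
  5. create(a)  ⇒  F............  {a→[0]}
  6. create(b)  ⇒  FF...........  {a→[0]; b→[1]}
  7. unlink(a)  ⇒  .F...........  {b→[1]}

bitmap = .F...........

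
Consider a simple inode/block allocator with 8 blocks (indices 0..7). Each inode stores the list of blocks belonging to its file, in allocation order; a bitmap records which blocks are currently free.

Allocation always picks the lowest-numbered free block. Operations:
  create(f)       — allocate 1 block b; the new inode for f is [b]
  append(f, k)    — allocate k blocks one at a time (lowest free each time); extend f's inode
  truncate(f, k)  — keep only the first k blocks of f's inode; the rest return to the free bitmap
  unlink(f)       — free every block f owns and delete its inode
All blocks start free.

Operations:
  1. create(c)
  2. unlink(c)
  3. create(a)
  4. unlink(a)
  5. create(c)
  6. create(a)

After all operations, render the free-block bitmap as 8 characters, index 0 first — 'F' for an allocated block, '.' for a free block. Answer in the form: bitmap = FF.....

bitmap = FF......

  1. create(c)  ⇒  F.......  {c→[0]}
  2. unlink(c)  ⇒  ........  {}
  3. create(a)  ⇒  F.......  {a→[0]}
  4. unlink(a)  ⇒  ........  {}
  5. create(c)  ⇒  F.......  {c→[0]}
  6. create(a)  ⇒  FF......  {a→[1]; c→[0]}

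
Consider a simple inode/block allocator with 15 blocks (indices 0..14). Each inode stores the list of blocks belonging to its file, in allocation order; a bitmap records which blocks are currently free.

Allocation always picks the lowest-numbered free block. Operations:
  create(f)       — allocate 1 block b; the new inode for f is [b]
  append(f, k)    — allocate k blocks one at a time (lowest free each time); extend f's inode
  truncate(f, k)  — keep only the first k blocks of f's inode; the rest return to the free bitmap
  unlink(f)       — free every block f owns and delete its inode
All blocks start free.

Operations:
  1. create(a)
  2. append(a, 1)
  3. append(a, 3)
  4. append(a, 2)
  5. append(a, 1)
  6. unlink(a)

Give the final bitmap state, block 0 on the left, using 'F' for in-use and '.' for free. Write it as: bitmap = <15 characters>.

bitmap = ...............

[1] create(a) — a=0 (map F..............)
[2] append(a, 1) — a=0,1 (map FF.............)
[3] append(a, 3) — a=0,1,2,3,4 (map FFFFF..........)
[4] append(a, 2) — a=0,1,2,3,4,5,6 (map FFFFFFF........)
[5] append(a, 1) — a=0,1,2,3,4,5,6,7 (map FFFFFFFF.......)
[6] unlink(a) —  (map ...............)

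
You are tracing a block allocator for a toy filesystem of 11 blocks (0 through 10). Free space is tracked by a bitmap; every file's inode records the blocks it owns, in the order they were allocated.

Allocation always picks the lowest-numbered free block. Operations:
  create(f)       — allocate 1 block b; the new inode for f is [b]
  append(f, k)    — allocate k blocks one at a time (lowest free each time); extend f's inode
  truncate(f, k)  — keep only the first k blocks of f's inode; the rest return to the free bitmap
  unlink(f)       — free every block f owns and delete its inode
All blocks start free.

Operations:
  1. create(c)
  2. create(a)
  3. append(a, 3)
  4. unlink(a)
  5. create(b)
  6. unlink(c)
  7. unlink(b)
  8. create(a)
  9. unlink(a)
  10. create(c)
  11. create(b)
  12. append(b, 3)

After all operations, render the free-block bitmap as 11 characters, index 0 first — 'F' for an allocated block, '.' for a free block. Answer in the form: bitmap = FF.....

create(c): bitmap=F.......... | c=[0]
create(a): bitmap=FF......... | a=[1] c=[0]
append(a, 3): bitmap=FFFFF...... | a=[1, 2, 3, 4] c=[0]
unlink(a): bitmap=F.......... | c=[0]
create(b): bitmap=FF......... | b=[1] c=[0]
unlink(c): bitmap=.F......... | b=[1]
unlink(b): bitmap=........... | 
create(a): bitmap=F.......... | a=[0]
unlink(a): bitmap=........... | 
create(c): bitmap=F.......... | c=[0]
create(b): bitmap=FF......... | b=[1] c=[0]
append(b, 3): bitmap=FFFFF...... | b=[1, 2, 3, 4] c=[0]

bitmap = FFFFF......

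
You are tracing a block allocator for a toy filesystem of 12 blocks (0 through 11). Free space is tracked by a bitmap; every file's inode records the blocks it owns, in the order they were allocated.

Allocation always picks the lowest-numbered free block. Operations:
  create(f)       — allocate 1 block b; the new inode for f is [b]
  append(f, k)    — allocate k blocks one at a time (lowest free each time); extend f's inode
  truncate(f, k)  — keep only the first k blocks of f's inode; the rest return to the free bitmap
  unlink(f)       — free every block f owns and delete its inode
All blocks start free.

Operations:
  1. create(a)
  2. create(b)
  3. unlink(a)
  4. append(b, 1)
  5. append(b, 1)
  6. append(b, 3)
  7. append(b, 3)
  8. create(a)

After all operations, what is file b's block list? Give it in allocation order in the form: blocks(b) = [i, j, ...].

blocks(b) = [1, 0, 2, 3, 4, 5, 6, 7, 8]

  1. create(a)  ⇒  F...........  {a→[0]}
  2. create(b)  ⇒  FF..........  {a→[0]; b→[1]}
  3. unlink(a)  ⇒  .F..........  {b→[1]}
  4. append(b, 1)  ⇒  FF..........  {b→[1, 0]}
  5. append(b, 1)  ⇒  FFF.........  {b→[1, 0, 2]}
  6. append(b, 3)  ⇒  FFFFFF......  {b→[1, 0, 2, 3, 4, 5]}
  7. append(b, 3)  ⇒  FFFFFFFFF...  {b→[1, 0, 2, 3, 4, 5, 6, 7, 8]}
  8. create(a)  ⇒  FFFFFFFFFF..  {a→[9]; b→[1, 0, 2, 3, 4, 5, 6, 7, 8]}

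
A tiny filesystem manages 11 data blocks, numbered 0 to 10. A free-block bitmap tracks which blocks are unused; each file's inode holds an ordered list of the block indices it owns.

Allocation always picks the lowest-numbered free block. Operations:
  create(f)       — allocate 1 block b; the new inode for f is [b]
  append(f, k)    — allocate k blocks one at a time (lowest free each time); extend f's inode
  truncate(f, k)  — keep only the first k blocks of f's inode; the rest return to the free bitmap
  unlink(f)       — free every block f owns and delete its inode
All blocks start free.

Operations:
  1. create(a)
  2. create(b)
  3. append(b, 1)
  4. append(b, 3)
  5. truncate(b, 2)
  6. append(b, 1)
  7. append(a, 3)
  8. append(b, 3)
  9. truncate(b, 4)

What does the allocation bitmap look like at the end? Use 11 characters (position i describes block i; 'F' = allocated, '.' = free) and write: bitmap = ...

bitmap = FFFFFFFF...

[1] create(a) — a=0 (map F..........)
[2] create(b) — a=0 b=1 (map FF.........)
[3] append(b, 1) — a=0 b=1,2 (map FFF........)
[4] append(b, 3) — a=0 b=1,2,3,4,5 (map FFFFFF.....)
[5] truncate(b, 2) — a=0 b=1,2 (map FFF........)
[6] append(b, 1) — a=0 b=1,2,3 (map FFFF.......)
[7] append(a, 3) — a=0,4,5,6 b=1,2,3 (map FFFFFFF....)
[8] append(b, 3) — a=0,4,5,6 b=1,2,3,7,8,9 (map FFFFFFFFFF.)
[9] truncate(b, 4) — a=0,4,5,6 b=1,2,3,7 (map FFFFFFFF...)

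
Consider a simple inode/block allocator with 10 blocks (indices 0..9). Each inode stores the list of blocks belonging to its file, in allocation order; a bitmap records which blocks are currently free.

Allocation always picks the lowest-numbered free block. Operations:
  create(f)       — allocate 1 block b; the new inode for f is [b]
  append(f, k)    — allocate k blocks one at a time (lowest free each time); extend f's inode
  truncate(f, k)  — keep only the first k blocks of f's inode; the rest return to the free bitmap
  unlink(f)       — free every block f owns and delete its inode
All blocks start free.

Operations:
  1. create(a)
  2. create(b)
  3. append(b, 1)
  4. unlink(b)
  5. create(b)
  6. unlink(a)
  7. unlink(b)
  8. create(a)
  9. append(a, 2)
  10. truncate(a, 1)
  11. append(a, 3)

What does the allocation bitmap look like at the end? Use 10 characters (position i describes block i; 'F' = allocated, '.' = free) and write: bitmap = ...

after create(a) → a:[0]  free=[F.........]
after create(b) → a:[0], b:[1]  free=[FF........]
after append(b, 1) → a:[0], b:[1, 2]  free=[FFF.......]
after unlink(b) → a:[0]  free=[F.........]
after create(b) → a:[0], b:[1]  free=[FF........]
after unlink(a) → b:[1]  free=[.F........]
after unlink(b) →   free=[..........]
after create(a) → a:[0]  free=[F.........]
after append(a, 2) → a:[0, 1, 2]  free=[FFF.......]
after truncate(a, 1) → a:[0]  free=[F.........]
after append(a, 3) → a:[0, 1, 2, 3]  free=[FFFF......]

bitmap = FFFF......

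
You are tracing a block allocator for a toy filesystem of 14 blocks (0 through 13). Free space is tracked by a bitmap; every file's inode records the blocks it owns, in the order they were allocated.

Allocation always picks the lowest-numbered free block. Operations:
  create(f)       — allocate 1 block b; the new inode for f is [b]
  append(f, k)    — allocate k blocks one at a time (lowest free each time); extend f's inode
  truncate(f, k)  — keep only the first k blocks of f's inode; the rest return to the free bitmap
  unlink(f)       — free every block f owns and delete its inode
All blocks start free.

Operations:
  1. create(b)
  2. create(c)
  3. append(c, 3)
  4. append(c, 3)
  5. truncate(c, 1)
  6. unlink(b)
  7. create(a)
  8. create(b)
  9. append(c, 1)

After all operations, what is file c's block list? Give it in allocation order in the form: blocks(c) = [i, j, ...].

blocks(c) = [1, 3]

create(b): bitmap=F............. | b=[0]
create(c): bitmap=FF............ | b=[0] c=[1]
append(c, 3): bitmap=FFFFF......... | b=[0] c=[1, 2, 3, 4]
append(c, 3): bitmap=FFFFFFFF...... | b=[0] c=[1, 2, 3, 4, 5, 6, 7]
truncate(c, 1): bitmap=FF............ | b=[0] c=[1]
unlink(b): bitmap=.F............ | c=[1]
create(a): bitmap=FF............ | a=[0] c=[1]
create(b): bitmap=FFF........... | a=[0] b=[2] c=[1]
append(c, 1): bitmap=FFFF.......... | a=[0] b=[2] c=[1, 3]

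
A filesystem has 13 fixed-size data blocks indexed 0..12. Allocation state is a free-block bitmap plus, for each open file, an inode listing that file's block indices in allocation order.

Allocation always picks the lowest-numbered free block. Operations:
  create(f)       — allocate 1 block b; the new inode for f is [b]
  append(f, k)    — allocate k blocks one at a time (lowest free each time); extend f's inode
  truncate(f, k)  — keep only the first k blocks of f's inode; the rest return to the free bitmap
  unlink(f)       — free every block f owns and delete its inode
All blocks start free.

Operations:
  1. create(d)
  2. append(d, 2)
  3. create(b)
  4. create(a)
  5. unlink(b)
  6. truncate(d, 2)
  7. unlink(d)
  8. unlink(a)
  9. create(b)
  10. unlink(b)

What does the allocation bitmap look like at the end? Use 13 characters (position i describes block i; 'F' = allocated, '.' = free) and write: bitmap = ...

bitmap = .............

create(d): bitmap=F............ | d=[0]
append(d, 2): bitmap=FFF.......... | d=[0, 1, 2]
create(b): bitmap=FFFF......... | b=[3] d=[0, 1, 2]
create(a): bitmap=FFFFF........ | a=[4] b=[3] d=[0, 1, 2]
unlink(b): bitmap=FFF.F........ | a=[4] d=[0, 1, 2]
truncate(d, 2): bitmap=FF..F........ | a=[4] d=[0, 1]
unlink(d): bitmap=....F........ | a=[4]
unlink(a): bitmap=............. | 
create(b): bitmap=F............ | b=[0]
unlink(b): bitmap=............. | 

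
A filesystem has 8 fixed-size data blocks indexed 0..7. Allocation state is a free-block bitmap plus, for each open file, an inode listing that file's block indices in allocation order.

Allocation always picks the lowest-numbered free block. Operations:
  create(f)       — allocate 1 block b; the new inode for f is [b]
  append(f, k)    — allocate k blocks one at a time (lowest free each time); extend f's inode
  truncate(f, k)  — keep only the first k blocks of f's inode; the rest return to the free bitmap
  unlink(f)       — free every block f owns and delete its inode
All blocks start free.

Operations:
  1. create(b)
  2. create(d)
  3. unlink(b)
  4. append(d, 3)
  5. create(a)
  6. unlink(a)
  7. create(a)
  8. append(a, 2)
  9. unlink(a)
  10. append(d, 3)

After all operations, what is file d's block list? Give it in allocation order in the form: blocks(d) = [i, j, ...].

  1. create(b)  ⇒  F.......  {b→[0]}
  2. create(d)  ⇒  FF......  {b→[0]; d→[1]}
  3. unlink(b)  ⇒  .F......  {d→[1]}
  4. append(d, 3)  ⇒  FFFF....  {d→[1, 0, 2, 3]}
  5. create(a)  ⇒  FFFFF...  {a→[4]; d→[1, 0, 2, 3]}
  6. unlink(a)  ⇒  FFFF....  {d→[1, 0, 2, 3]}
  7. create(a)  ⇒  FFFFF...  {a→[4]; d→[1, 0, 2, 3]}
  8. append(a, 2)  ⇒  FFFFFFF.  {a→[4, 5, 6]; d→[1, 0, 2, 3]}
  9. unlink(a)  ⇒  FFFF....  {d→[1, 0, 2, 3]}
  10. append(d, 3)  ⇒  FFFFFFF.  {d→[1, 0, 2, 3, 4, 5, 6]}

blocks(d) = [1, 0, 2, 3, 4, 5, 6]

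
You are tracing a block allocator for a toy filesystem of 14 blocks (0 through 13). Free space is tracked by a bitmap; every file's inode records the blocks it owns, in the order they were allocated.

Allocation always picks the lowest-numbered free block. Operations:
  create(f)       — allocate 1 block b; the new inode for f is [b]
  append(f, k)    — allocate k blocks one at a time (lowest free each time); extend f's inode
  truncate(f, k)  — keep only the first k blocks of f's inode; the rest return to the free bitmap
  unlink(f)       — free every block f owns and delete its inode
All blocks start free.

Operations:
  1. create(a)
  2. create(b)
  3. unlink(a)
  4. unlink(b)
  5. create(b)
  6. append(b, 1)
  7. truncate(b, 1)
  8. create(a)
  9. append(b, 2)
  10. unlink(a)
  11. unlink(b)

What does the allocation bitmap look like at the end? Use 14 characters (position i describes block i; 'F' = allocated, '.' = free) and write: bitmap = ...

create(a): bitmap=F............. | a=[0]
create(b): bitmap=FF............ | a=[0] b=[1]
unlink(a): bitmap=.F............ | b=[1]
unlink(b): bitmap=.............. | 
create(b): bitmap=F............. | b=[0]
append(b, 1): bitmap=FF............ | b=[0, 1]
truncate(b, 1): bitmap=F............. | b=[0]
create(a): bitmap=FF............ | a=[1] b=[0]
append(b, 2): bitmap=FFFF.......... | a=[1] b=[0, 2, 3]
unlink(a): bitmap=F.FF.......... | b=[0, 2, 3]
unlink(b): bitmap=.............. | 

bitmap = ..............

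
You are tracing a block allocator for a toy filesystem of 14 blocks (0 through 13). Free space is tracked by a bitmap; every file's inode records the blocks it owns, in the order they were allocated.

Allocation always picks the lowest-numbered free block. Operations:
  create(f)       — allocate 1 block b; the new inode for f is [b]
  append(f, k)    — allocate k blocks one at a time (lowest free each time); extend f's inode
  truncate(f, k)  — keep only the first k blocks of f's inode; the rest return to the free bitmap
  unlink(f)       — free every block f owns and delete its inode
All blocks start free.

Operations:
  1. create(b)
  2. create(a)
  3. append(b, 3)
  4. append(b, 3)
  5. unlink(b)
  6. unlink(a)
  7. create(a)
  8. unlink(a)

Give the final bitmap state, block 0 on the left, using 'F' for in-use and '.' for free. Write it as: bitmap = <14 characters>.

bitmap = ..............

[1] create(b) — b=0 (map F.............)
[2] create(a) — a=1 b=0 (map FF............)
[3] append(b, 3) — a=1 b=0,2,3,4 (map FFFFF.........)
[4] append(b, 3) — a=1 b=0,2,3,4,5,6,7 (map FFFFFFFF......)
[5] unlink(b) — a=1 (map .F............)
[6] unlink(a) —  (map ..............)
[7] create(a) — a=0 (map F.............)
[8] unlink(a) —  (map ..............)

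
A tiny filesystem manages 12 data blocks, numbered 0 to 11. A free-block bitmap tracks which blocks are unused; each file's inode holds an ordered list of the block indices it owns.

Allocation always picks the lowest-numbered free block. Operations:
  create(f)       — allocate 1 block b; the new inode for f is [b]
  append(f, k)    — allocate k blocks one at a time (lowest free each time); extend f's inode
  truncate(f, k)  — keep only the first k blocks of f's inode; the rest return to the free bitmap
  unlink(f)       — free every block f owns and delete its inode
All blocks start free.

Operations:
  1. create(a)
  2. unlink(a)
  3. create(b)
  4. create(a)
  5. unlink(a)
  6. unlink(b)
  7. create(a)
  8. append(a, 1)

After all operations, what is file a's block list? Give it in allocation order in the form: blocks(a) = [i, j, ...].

blocks(a) = [0, 1]

after create(a) → a:[0]  free=[F...........]
after unlink(a) →   free=[............]
after create(b) → b:[0]  free=[F...........]
after create(a) → a:[1], b:[0]  free=[FF..........]
after unlink(a) → b:[0]  free=[F...........]
after unlink(b) →   free=[............]
after create(a) → a:[0]  free=[F...........]
after append(a, 1) → a:[0, 1]  free=[FF..........]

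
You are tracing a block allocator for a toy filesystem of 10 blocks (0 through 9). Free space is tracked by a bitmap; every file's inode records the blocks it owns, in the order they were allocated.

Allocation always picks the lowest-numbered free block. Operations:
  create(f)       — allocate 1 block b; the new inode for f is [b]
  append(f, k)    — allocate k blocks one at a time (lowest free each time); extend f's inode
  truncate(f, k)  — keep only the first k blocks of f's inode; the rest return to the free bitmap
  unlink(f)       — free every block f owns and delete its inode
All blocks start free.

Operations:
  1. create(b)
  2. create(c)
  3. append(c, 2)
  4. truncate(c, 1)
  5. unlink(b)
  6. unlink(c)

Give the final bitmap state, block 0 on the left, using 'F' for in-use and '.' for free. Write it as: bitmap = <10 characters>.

bitmap = ..........

  1. create(b)  ⇒  F.........  {b→[0]}
  2. create(c)  ⇒  FF........  {b→[0]; c→[1]}
  3. append(c, 2)  ⇒  FFFF......  {b→[0]; c→[1, 2, 3]}
  4. truncate(c, 1)  ⇒  FF........  {b→[0]; c→[1]}
  5. unlink(b)  ⇒  .F........  {c→[1]}
  6. unlink(c)  ⇒  ..........  {}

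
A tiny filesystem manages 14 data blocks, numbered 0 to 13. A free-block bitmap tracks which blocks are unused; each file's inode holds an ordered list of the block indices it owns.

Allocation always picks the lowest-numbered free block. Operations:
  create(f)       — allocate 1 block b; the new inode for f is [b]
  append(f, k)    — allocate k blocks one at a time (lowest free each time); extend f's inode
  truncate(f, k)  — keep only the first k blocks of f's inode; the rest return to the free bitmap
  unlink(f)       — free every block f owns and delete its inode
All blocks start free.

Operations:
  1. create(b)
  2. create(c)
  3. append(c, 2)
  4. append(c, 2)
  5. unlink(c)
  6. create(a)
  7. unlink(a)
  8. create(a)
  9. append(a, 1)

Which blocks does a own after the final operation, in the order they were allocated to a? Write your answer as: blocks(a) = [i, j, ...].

blocks(a) = [1, 2]

after create(b) → b:[0]  free=[F.............]
after create(c) → b:[0], c:[1]  free=[FF............]
after append(c, 2) → b:[0], c:[1, 2, 3]  free=[FFFF..........]
after append(c, 2) → b:[0], c:[1, 2, 3, 4, 5]  free=[FFFFFF........]
after unlink(c) → b:[0]  free=[F.............]
after create(a) → a:[1], b:[0]  free=[FF............]
after unlink(a) → b:[0]  free=[F.............]
after create(a) → a:[1], b:[0]  free=[FF............]
after append(a, 1) → a:[1, 2], b:[0]  free=[FFF...........]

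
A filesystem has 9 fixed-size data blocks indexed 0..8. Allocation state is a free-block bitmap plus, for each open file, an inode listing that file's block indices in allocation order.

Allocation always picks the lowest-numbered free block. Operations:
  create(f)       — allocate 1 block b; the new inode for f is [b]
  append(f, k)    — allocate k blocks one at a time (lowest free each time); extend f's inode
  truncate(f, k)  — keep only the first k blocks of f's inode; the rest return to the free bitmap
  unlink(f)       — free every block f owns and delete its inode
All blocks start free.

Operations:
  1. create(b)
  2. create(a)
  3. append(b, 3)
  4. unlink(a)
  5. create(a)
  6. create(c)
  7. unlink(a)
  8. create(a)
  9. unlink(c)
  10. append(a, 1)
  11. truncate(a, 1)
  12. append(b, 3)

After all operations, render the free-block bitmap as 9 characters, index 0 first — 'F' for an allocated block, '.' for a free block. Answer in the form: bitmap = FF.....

after create(b) → b:[0]  free=[F........]
after create(a) → a:[1], b:[0]  free=[FF.......]
after append(b, 3) → a:[1], b:[0, 2, 3, 4]  free=[FFFFF....]
after unlink(a) → b:[0, 2, 3, 4]  free=[F.FFF....]
after create(a) → a:[1], b:[0, 2, 3, 4]  free=[FFFFF....]
after create(c) → a:[1], b:[0, 2, 3, 4], c:[5]  free=[FFFFFF...]
after unlink(a) → b:[0, 2, 3, 4], c:[5]  free=[F.FFFF...]
after create(a) → a:[1], b:[0, 2, 3, 4], c:[5]  free=[FFFFFF...]
after unlink(c) → a:[1], b:[0, 2, 3, 4]  free=[FFFFF....]
after append(a, 1) → a:[1, 5], b:[0, 2, 3, 4]  free=[FFFFFF...]
after truncate(a, 1) → a:[1], b:[0, 2, 3, 4]  free=[FFFFF....]
after append(b, 3) → a:[1], b:[0, 2, 3, 4, 5, 6, 7]  free=[FFFFFFFF.]

bitmap = FFFFFFFF.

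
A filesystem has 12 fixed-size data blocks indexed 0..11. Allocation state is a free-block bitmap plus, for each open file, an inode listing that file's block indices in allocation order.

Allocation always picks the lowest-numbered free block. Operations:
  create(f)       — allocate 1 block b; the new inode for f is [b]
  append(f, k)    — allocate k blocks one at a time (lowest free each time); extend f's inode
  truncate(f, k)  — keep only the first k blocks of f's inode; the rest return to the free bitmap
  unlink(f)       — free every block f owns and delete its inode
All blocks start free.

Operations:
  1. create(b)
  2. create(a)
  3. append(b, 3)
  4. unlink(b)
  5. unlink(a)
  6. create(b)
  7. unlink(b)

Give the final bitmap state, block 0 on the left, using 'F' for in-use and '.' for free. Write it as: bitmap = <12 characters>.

  1. create(b)  ⇒  F...........  {b→[0]}
  2. create(a)  ⇒  FF..........  {a→[1]; b→[0]}
  3. append(b, 3)  ⇒  FFFFF.......  {a→[1]; b→[0, 2, 3, 4]}
  4. unlink(b)  ⇒  .F..........  {a→[1]}
  5. unlink(a)  ⇒  ............  {}
  6. create(b)  ⇒  F...........  {b→[0]}
  7. unlink(b)  ⇒  ............  {}

bitmap = ............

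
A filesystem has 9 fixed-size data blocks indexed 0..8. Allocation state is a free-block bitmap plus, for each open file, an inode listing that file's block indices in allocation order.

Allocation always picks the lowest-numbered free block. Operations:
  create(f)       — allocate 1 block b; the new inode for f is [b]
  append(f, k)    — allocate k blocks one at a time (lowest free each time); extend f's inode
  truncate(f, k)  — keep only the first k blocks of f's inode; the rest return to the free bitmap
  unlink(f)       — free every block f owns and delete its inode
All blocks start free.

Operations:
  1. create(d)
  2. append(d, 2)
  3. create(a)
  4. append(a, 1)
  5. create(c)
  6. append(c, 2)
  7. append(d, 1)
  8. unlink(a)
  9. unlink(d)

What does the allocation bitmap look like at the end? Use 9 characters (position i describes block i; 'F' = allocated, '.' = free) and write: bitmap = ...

create(d): bitmap=F........ | d=[0]
append(d, 2): bitmap=FFF...... | d=[0, 1, 2]
create(a): bitmap=FFFF..... | a=[3] d=[0, 1, 2]
append(a, 1): bitmap=FFFFF.... | a=[3, 4] d=[0, 1, 2]
create(c): bitmap=FFFFFF... | a=[3, 4] c=[5] d=[0, 1, 2]
append(c, 2): bitmap=FFFFFFFF. | a=[3, 4] c=[5, 6, 7] d=[0, 1, 2]
append(d, 1): bitmap=FFFFFFFFF | a=[3, 4] c=[5, 6, 7] d=[0, 1, 2, 8]
unlink(a): bitmap=FFF..FFFF | c=[5, 6, 7] d=[0, 1, 2, 8]
unlink(d): bitmap=.....FFF. | c=[5, 6, 7]

bitmap = .....FFF.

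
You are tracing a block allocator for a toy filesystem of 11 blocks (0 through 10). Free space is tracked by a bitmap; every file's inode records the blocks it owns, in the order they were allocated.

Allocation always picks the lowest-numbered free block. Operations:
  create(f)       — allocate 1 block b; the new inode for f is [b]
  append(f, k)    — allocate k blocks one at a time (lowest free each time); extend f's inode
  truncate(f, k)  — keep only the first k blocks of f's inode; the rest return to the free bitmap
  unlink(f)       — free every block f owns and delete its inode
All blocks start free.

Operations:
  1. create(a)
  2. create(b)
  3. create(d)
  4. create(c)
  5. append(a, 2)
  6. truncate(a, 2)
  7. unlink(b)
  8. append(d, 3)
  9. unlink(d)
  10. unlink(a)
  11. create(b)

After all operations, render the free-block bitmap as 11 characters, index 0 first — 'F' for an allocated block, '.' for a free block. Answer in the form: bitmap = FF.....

create(a): bitmap=F.......... | a=[0]
create(b): bitmap=FF......... | a=[0] b=[1]
create(d): bitmap=FFF........ | a=[0] b=[1] d=[2]
create(c): bitmap=FFFF....... | a=[0] b=[1] c=[3] d=[2]
append(a, 2): bitmap=FFFFFF..... | a=[0, 4, 5] b=[1] c=[3] d=[2]
truncate(a, 2): bitmap=FFFFF...... | a=[0, 4] b=[1] c=[3] d=[2]
unlink(b): bitmap=F.FFF...... | a=[0, 4] c=[3] d=[2]
append(d, 3): bitmap=FFFFFFF.... | a=[0, 4] c=[3] d=[2, 1, 5, 6]
unlink(d): bitmap=F..FF...... | a=[0, 4] c=[3]
unlink(a): bitmap=...F....... | c=[3]
create(b): bitmap=F..F....... | b=[0] c=[3]

bitmap = F..F.......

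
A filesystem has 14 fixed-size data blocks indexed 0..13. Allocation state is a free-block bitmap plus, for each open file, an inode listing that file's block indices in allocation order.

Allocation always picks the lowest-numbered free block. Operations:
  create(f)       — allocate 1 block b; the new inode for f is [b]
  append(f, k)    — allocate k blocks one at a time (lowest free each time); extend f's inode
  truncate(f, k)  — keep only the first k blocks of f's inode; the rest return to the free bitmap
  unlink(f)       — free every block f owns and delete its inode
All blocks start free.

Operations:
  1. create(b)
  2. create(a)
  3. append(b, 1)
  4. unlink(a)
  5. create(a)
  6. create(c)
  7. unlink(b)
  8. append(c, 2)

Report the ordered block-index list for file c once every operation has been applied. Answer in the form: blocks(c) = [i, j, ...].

after create(b) → b:[0]  free=[F.............]
after create(a) → a:[1], b:[0]  free=[FF............]
after append(b, 1) → a:[1], b:[0, 2]  free=[FFF...........]
after unlink(a) → b:[0, 2]  free=[F.F...........]
after create(a) → a:[1], b:[0, 2]  free=[FFF...........]
after create(c) → a:[1], b:[0, 2], c:[3]  free=[FFFF..........]
after unlink(b) → a:[1], c:[3]  free=[.F.F..........]
after append(c, 2) → a:[1], c:[3, 0, 2]  free=[FFFF..........]

blocks(c) = [3, 0, 2]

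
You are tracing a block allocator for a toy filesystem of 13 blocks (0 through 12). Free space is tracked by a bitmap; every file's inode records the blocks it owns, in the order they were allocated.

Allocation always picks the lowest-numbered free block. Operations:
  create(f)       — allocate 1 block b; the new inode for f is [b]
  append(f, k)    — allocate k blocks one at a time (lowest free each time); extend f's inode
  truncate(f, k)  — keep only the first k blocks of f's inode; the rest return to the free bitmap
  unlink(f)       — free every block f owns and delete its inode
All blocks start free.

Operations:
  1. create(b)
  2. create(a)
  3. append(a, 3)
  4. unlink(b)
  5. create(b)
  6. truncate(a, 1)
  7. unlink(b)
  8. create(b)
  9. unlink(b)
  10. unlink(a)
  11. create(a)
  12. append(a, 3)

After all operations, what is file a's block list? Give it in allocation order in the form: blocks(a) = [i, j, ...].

blocks(a) = [0, 1, 2, 3]

[1] create(b) — b=0 (map F............)
[2] create(a) — a=1 b=0 (map FF...........)
[3] append(a, 3) — a=1,2,3,4 b=0 (map FFFFF........)
[4] unlink(b) — a=1,2,3,4 (map .FFFF........)
[5] create(b) — a=1,2,3,4 b=0 (map FFFFF........)
[6] truncate(a, 1) — a=1 b=0 (map FF...........)
[7] unlink(b) — a=1 (map .F...........)
[8] create(b) — a=1 b=0 (map FF...........)
[9] unlink(b) — a=1 (map .F...........)
[10] unlink(a) —  (map .............)
[11] create(a) — a=0 (map F............)
[12] append(a, 3) — a=0,1,2,3 (map FFFF.........)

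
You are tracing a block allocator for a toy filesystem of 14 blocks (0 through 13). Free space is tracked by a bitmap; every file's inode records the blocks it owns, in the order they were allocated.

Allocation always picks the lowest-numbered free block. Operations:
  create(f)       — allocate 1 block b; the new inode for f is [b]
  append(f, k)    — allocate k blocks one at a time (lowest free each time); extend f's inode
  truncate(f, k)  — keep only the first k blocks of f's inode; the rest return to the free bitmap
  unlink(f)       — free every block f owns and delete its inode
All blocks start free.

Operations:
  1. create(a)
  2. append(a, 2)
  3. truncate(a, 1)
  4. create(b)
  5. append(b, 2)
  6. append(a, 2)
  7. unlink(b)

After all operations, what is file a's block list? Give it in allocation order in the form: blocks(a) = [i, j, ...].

[1] create(a) — a=0 (map F.............)
[2] append(a, 2) — a=0,1,2 (map FFF...........)
[3] truncate(a, 1) — a=0 (map F.............)
[4] create(b) — a=0 b=1 (map FF............)
[5] append(b, 2) — a=0 b=1,2,3 (map FFFF..........)
[6] append(a, 2) — a=0,4,5 b=1,2,3 (map FFFFFF........)
[7] unlink(b) — a=0,4,5 (map F...FF........)

blocks(a) = [0, 4, 5]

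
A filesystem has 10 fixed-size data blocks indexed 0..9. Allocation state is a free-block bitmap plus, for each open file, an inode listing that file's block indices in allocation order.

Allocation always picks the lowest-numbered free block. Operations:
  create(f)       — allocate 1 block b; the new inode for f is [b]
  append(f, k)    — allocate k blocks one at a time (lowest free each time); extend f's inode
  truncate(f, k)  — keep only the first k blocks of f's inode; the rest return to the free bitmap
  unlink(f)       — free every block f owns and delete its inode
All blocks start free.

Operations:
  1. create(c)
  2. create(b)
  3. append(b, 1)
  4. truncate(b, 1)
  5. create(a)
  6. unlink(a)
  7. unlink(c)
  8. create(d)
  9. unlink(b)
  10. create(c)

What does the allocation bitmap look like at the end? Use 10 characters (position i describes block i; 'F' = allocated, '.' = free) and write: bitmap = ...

[1] create(c) — c=0 (map F.........)
[2] create(b) — b=1 c=0 (map FF........)
[3] append(b, 1) — b=1,2 c=0 (map FFF.......)
[4] truncate(b, 1) — b=1 c=0 (map FF........)
[5] create(a) — a=2 b=1 c=0 (map FFF.......)
[6] unlink(a) — b=1 c=0 (map FF........)
[7] unlink(c) — b=1 (map .F........)
[8] create(d) — b=1 d=0 (map FF........)
[9] unlink(b) — d=0 (map F.........)
[10] create(c) — c=1 d=0 (map FF........)

bitmap = FF........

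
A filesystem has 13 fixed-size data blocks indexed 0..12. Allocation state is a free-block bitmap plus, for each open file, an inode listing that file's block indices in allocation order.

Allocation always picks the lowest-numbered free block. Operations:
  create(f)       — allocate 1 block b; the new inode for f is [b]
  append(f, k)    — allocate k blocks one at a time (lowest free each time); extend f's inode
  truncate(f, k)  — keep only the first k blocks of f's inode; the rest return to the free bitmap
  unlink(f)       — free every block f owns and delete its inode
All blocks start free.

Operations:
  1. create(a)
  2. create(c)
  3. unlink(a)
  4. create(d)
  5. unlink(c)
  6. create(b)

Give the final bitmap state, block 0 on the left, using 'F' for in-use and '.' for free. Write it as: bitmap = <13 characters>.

create(a): bitmap=F............ | a=[0]
create(c): bitmap=FF........... | a=[0] c=[1]
unlink(a): bitmap=.F........... | c=[1]
create(d): bitmap=FF........... | c=[1] d=[0]
unlink(c): bitmap=F............ | d=[0]
create(b): bitmap=FF........... | b=[1] d=[0]

bitmap = FF...........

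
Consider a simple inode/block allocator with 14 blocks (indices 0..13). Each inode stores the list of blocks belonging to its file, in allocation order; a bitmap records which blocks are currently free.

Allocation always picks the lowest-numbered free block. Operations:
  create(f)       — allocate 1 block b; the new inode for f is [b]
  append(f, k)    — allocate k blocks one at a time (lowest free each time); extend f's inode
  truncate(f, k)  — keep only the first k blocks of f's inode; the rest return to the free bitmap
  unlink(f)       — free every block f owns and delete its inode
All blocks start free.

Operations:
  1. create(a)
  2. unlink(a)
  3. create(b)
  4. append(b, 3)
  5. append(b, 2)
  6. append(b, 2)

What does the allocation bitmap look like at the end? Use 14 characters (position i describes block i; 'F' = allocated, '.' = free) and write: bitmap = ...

bitmap = FFFFFFFF......

[1] create(a) — a=0 (map F.............)
[2] unlink(a) —  (map ..............)
[3] create(b) — b=0 (map F.............)
[4] append(b, 3) — b=0,1,2,3 (map FFFF..........)
[5] append(b, 2) — b=0,1,2,3,4,5 (map FFFFFF........)
[6] append(b, 2) — b=0,1,2,3,4,5,6,7 (map FFFFFFFF......)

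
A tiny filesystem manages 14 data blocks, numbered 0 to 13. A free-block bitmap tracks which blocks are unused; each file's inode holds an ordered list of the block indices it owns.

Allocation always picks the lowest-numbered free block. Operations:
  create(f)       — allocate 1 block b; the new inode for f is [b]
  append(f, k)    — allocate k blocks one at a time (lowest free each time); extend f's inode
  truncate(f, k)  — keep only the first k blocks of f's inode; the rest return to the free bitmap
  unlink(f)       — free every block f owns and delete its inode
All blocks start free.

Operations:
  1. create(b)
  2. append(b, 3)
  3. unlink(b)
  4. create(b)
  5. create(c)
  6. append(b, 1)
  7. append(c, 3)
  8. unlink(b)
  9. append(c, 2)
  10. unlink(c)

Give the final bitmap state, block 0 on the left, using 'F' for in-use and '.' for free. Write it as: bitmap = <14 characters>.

  1. create(b)  ⇒  F.............  {b→[0]}
  2. append(b, 3)  ⇒  FFFF..........  {b→[0, 1, 2, 3]}
  3. unlink(b)  ⇒  ..............  {}
  4. create(b)  ⇒  F.............  {b→[0]}
  5. create(c)  ⇒  FF............  {b→[0]; c→[1]}
  6. append(b, 1)  ⇒  FFF...........  {b→[0, 2]; c→[1]}
  7. append(c, 3)  ⇒  FFFFFF........  {b→[0, 2]; c→[1, 3, 4, 5]}
  8. unlink(b)  ⇒  .F.FFF........  {c→[1, 3, 4, 5]}
  9. append(c, 2)  ⇒  FFFFFF........  {c→[1, 3, 4, 5, 0, 2]}
  10. unlink(c)  ⇒  ..............  {}

bitmap = ..............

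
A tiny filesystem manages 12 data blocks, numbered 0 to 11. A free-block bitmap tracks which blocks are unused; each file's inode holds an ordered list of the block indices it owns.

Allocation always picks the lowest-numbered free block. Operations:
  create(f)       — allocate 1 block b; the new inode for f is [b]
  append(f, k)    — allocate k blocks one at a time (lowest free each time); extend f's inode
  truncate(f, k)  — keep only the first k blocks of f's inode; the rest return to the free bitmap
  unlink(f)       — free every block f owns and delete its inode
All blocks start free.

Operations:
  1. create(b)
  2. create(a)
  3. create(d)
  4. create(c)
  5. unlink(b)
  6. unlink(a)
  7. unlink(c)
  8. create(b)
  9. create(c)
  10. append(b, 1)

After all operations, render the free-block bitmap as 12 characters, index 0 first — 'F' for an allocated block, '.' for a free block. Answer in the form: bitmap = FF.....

[1] create(b) — b=0 (map F...........)
[2] create(a) — a=1 b=0 (map FF..........)
[3] create(d) — a=1 b=0 d=2 (map FFF.........)
[4] create(c) — a=1 b=0 c=3 d=2 (map FFFF........)
[5] unlink(b) — a=1 c=3 d=2 (map .FFF........)
[6] unlink(a) — c=3 d=2 (map ..FF........)
[7] unlink(c) — d=2 (map ..F.........)
[8] create(b) — b=0 d=2 (map F.F.........)
[9] create(c) — b=0 c=1 d=2 (map FFF.........)
[10] append(b, 1) — b=0,3 c=1 d=2 (map FFFF........)

bitmap = FFFF........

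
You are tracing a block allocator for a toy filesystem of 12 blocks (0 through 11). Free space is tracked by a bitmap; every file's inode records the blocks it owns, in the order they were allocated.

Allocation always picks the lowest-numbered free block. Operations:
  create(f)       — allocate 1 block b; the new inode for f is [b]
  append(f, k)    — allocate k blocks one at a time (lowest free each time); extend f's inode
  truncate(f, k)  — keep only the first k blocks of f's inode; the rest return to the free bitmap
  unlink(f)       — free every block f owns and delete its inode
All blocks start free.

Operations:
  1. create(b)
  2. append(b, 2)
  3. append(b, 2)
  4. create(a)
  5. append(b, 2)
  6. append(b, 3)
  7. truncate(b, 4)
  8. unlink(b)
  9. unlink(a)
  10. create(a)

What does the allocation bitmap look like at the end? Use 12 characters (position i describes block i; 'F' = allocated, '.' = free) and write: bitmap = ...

  1. create(b)  ⇒  F...........  {b→[0]}
  2. append(b, 2)  ⇒  FFF.........  {b→[0, 1, 2]}
  3. append(b, 2)  ⇒  FFFFF.......  {b→[0, 1, 2, 3, 4]}
  4. create(a)  ⇒  FFFFFF......  {a→[5]; b→[0, 1, 2, 3, 4]}
  5. append(b, 2)  ⇒  FFFFFFFF....  {a→[5]; b→[0, 1, 2, 3, 4, 6, 7]}
  6. append(b, 3)  ⇒  FFFFFFFFFFF.  {a→[5]; b→[0, 1, 2, 3, 4, 6, 7, 8, 9, 10]}
  7. truncate(b, 4)  ⇒  FFFF.F......  {a→[5]; b→[0, 1, 2, 3]}
  8. unlink(b)  ⇒  .....F......  {a→[5]}
  9. unlink(a)  ⇒  ............  {}
  10. create(a)  ⇒  F...........  {a→[0]}

bitmap = F...........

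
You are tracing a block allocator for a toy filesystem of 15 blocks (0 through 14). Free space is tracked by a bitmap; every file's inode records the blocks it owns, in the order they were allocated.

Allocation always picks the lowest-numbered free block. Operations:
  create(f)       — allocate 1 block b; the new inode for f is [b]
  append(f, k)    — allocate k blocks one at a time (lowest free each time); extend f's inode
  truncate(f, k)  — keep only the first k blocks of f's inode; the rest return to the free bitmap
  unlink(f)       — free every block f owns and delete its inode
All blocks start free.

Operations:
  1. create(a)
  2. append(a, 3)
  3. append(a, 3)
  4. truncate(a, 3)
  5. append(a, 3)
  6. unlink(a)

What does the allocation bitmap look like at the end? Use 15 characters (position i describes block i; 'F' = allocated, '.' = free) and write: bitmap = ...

create(a): bitmap=F.............. | a=[0]
append(a, 3): bitmap=FFFF........... | a=[0, 1, 2, 3]
append(a, 3): bitmap=FFFFFFF........ | a=[0, 1, 2, 3, 4, 5, 6]
truncate(a, 3): bitmap=FFF............ | a=[0, 1, 2]
append(a, 3): bitmap=FFFFFF......... | a=[0, 1, 2, 3, 4, 5]
unlink(a): bitmap=............... | 

bitmap = ...............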